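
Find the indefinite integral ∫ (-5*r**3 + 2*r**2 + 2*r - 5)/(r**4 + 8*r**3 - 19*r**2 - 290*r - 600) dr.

Factor the denominator: (r - 6)*(r + 4)*(r + 5)**2.
Partial-fraction decomposition: 327/(11*(r + 5)) + 60/(r + 5)**2 - 339/(10*(r + 4)) - 91/(110*(r - 6)).
Integrate each term; A/(r−a) gives A·log|r−a|; A/(r−a)² gives −A/(r−a).

-91*log(r - 6)/110 - 339*log(r + 4)/10 + 327*log(r + 5)/11 - 60/(r + 5) + C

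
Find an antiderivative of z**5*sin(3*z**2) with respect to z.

-z**4*cos(3*z**2)/6 + z**2*sin(3*z**2)/9 + cos(3*z**2)/27 + C

Let u = z², du = 2z dz; rewrite as (1/2)∫ u^2·sin(3u) du.
Now integrate by parts 2 times.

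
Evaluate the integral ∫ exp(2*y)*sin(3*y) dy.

Let I denote the integral. Integrate by parts with u = sin(3*y), dv = exp(2*y) dy, so v = exp(2*y)/2: I = exp(2*y)*sin(3*y)/2 − (3/2)·∫ exp(2*y)*cos(3*y) dy.
Apply parts again with u = cos(3*y), dv = exp(2*y) dy: ∫ exp(2*y)*cos(3*y) dy = exp(2*y)*cos(3*y)/2 + (3/2)·I. Substituting back brings back I: I = exp(2*y)*sin(3*y)/2 - 3*exp(2*y)*cos(3*y)/4 − (9/4)·I.
Solving for I: (1 + 9/4)·I equals the remaining terms, so I = (4/13)·(exp(2*y)*sin(3*y)/2 - 3*exp(2*y)*cos(3*y)/4).

2*exp(2*y)*sin(3*y)/13 - 3*exp(2*y)*cos(3*y)/13 + C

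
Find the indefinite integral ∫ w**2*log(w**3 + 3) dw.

w**3*log(w**3 + 3)/3 - w**3/3 + log(w**3 + 3) + C

Let u = w**3 + 3, so du = (3*w**2) dw.
The integral becomes (1/3)·∫ log(u) du; integrate by parts with u′=log(u), dv′=du.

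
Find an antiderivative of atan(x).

x*atan(x) - log(x**2 + 1)/2 + C

Use integration by parts with u = arctan(x), dv = dx.
Then du = 1/(x**2 + 1) dx.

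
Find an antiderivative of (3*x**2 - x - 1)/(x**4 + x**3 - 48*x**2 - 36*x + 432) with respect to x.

Factor the denominator: (x - 6)*(x - 3)*(x + 4)*(x + 6).
Partial-fraction decomposition: -113/(216*(x + 6)) + 51/(140*(x + 4)) - 23/(189*(x - 3)) + 101/(360*(x - 6)).
Integrate each term: A/(x−a) contributes A·log|x−a|.

101*log(x - 6)/360 - 23*log(x - 3)/189 + 51*log(x + 4)/140 - 113*log(x + 6)/216 + C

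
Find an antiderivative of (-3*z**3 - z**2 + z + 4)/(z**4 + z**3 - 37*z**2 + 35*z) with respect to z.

Factor the denominator: z*(z - 5)*(z - 1)*(z + 7).
Partial-fraction decomposition: -977/(672*(z + 7)) - 1/(32*(z - 1)) - 391/(240*(z - 5)) + 4/(35*z).
Integrate each term: A/(z−a) contributes A·log|z−a|.

4*log(z)/35 - 391*log(z - 5)/240 - log(z - 1)/32 - 977*log(z + 7)/672 + C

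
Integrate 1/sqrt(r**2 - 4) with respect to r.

log(r + sqrt(r**2 - 4)) + C

Substitute r = 2·sec(θ), so dr = 2·sec(θ)*tan(θ) dθ and the radical becomes sqrt(r**2 - 4) = 2·tan(θ) by the Pythagorean identity.
Integrate the resulting trig expression in θ, then back-substitute sec(θ) = r/2, tan(θ) = sqrt(r**2 - 4)/2 (absorbing any constant into C).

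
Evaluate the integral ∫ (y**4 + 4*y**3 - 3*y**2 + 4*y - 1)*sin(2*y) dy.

Use integration by parts with u = y**4 + 4*y**3 - 3*y**2 + 4*y - 1, dv = sin(2*y) dy, so v = -cos(2*y)/2.
Apply parts 4 times (tabular method): alternate signs, differentiate u down to 0, integrate dv up.

-y**4*cos(2*y)/2 + y**3*sin(2*y) - 2*y**3*cos(2*y) + 3*y**2*sin(2*y) + 3*y**2*cos(2*y) - 3*y*sin(2*y) + y*cos(2*y) - sin(2*y)/2 - cos(2*y) + C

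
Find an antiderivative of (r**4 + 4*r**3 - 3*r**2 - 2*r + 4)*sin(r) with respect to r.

-r**4*cos(r) + 4*r**3*sin(r) - 4*r**3*cos(r) + 12*r**2*sin(r) + 15*r**2*cos(r) - 30*r*sin(r) + 26*r*cos(r) - 26*sin(r) - 34*cos(r) + C

Use integration by parts with u = r**4 + 4*r**3 - 3*r**2 - 2*r + 4, dv = sin(r) dr, so v = -cos(r).
Apply parts 4 times (tabular method): alternate signs, differentiate u down to 0, integrate dv up.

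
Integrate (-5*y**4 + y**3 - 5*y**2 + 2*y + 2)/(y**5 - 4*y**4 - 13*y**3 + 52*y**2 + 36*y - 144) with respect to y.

Factor the denominator: (y - 4)*(y - 3)*(y - 2)*(y + 2)*(y + 3).
Partial-fraction decomposition: -481/(210*(y + 3)) + 11/(12*(y + 2)) - 43/(20*(y - 2)) + 83/(6*(y - 3)) - 643/(42*(y - 4)).
Integrate each term: A/(y−a) contributes A·log|y−a|.

-643*log(y - 4)/42 + 83*log(y - 3)/6 - 43*log(y - 2)/20 + 11*log(y + 2)/12 - 481*log(y + 3)/210 + C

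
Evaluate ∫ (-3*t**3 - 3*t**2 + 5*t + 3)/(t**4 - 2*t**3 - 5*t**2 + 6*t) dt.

log(t)/2 - 3*log(t - 3) - log(t - 1)/3 - log(t + 2)/6 + C

Factor the denominator: t*(t - 3)*(t - 1)*(t + 2).
Partial-fraction decomposition: -1/(6*(t + 2)) - 1/(3*(t - 1)) - 3/(t - 3) + 1/(2*t).
Integrate each term: A/(t−a) contributes A·log|t−a|.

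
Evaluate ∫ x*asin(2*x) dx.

x**2*asin(2*x)/2 + x*sqrt(-4*x**2 + 1)/8 - asin(2*x)/16 + C

Use integration by parts with u = arcsin(2*x), dv = x dx.
Then du = 2/sqrt(-4*x**2 + 1) dx.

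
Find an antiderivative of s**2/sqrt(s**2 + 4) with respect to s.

s*sqrt(s**2 + 4)/2 - 2*log(s + sqrt(s**2 + 4)) + C

Substitute s = 2·tan(θ), so ds = 2·sec(θ)^2 dθ and the radical becomes sqrt(s**2 + 4) = 2·sec(θ) by the Pythagorean identity.
Integrate the resulting trig expression in θ, then back-substitute tan(θ) = s/2, sec(θ) = sqrt(s**2 + 4)/2 (absorbing any constant into C).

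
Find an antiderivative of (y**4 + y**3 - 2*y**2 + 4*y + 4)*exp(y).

Use integration by parts with u = y**4 + y**3 - 2*y**2 + 4*y + 4, dv = exp(y) dy, so v = exp(y).
Apply parts 4 times (tabular method): alternate signs, differentiate u down to 0, integrate dv up.

(y**4 - 3*y**3 + 7*y**2 - 10*y + 14)*exp(y) + C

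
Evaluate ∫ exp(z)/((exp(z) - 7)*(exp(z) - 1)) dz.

log(exp(z) - 7)/6 - log(exp(z) - 1)/6 + C

Let u = e^z, du = e^z dz.
The integral becomes ∫ du/((u-1)(u-7)); decompose into partial fractions.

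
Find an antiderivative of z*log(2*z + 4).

z**2*log(2*z + 4)/2 - z**2/4 + z - 2*log(z + 2) + C

Use integration by parts with u = log(2*z + 4), dv = z dz.
Then du = 2/(2*z + 4) dz and v = z**2/2.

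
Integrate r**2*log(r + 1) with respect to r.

r**3*log(r + 1)/3 - r**3/9 + r**2/6 - r/3 + log(r + 1)/3 + C

Use integration by parts with u = log(r + 1), dv = r**2 dr.
Then du = 1/(r + 1) dr and v = r**3/3.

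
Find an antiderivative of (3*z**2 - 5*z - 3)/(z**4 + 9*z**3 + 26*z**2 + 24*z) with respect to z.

Factor the denominator: z*(z + 2)*(z + 3)*(z + 4).
Partial-fraction decomposition: -65/(8*(z + 4)) + 13/(z + 3) - 19/(4*(z + 2)) - 1/(8*z).
Integrate each term: A/(z−a) contributes A·log|z−a|.

-log(z)/8 - 19*log(z + 2)/4 + 13*log(z + 3) - 65*log(z + 4)/8 + C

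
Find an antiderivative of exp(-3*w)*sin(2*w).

-3*exp(-3*w)*sin(2*w)/13 - 2*exp(-3*w)*cos(2*w)/13 + C

Let I denote the integral. Integrate by parts with u = sin(2*w), dv = exp(-3*w) dw, so v = -exp(-3*w)/3: I = -exp(-3*w)*sin(2*w)/3 + (2/3)·∫ exp(-3*w)*cos(2*w) dw.
Apply parts again with u = cos(2*w), dv = exp(-3*w) dw: ∫ exp(-3*w)*cos(2*w) dw = -exp(-3*w)*cos(2*w)/3 − (2/3)·I. Substituting back brings back I: I = -exp(-3*w)*sin(2*w)/3 - 2*exp(-3*w)*cos(2*w)/9 − (4/9)·I.
Solving for I: (1 + 4/9)·I equals the remaining terms, so I = (9/13)·(-exp(-3*w)*sin(2*w)/3 - 2*exp(-3*w)*cos(2*w)/9).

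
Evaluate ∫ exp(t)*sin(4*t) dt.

exp(t)*sin(4*t)/17 - 4*exp(t)*cos(4*t)/17 + C

Let I denote the integral. Integrate by parts with u = sin(4*t), dv = exp(t) dt, so v = exp(t): I = exp(t)*sin(4*t) − 4·∫ exp(t)*cos(4*t) dt.
Apply parts again with u = cos(4*t), dv = exp(t) dt: ∫ exp(t)*cos(4*t) dt = exp(t)*cos(4*t) + 4·I. Substituting back brings back I: I = exp(t)*sin(4*t) - 4*exp(t)*cos(4*t) − 16·I.
Solving for I: (1 + 16)·I equals the remaining terms, so I = (1/17)·(exp(t)*sin(4*t) - 4*exp(t)*cos(4*t)).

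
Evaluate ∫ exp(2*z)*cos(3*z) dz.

3*exp(2*z)*sin(3*z)/13 + 2*exp(2*z)*cos(3*z)/13 + C

Let I denote the integral. Integrate by parts with u = cos(3*z), dv = exp(2*z) dz, so v = exp(2*z)/2: I = exp(2*z)*cos(3*z)/2 + (3/2)·∫ exp(2*z)*sin(3*z) dz.
Apply parts again with u = sin(3*z), dv = exp(2*z) dz: ∫ exp(2*z)*sin(3*z) dz = exp(2*z)*sin(3*z)/2 − (3/2)·I. Substituting back brings back I: I = 3*exp(2*z)*sin(3*z)/4 + exp(2*z)*cos(3*z)/2 − (9/4)·I.
Solving for I: (1 + 9/4)·I equals the remaining terms, so I = (4/13)·(3*exp(2*z)*sin(3*z)/4 + exp(2*z)*cos(3*z)/2).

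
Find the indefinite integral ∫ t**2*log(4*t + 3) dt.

t**3*log(4*t + 3)/3 - t**3/9 + t**2/8 - 3*t/16 + 9*log(4*t + 3)/64 + C

Use integration by parts with u = log(4*t + 3), dv = t**2 dt.
Then du = 4/(4*t + 3) dt and v = t**3/3.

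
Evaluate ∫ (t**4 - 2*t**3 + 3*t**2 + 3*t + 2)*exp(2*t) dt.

Use integration by parts with u = t**4 - 2*t**3 + 3*t**2 + 3*t + 2, dv = exp(2*t) dt, so v = exp(2*t)/2.
Apply parts 4 times (tabular method): alternate signs, differentiate u down to 0, integrate dv up.

(t**4 - 4*t**3 + 9*t**2 - 6*t + 5)*exp(2*t)/2 + C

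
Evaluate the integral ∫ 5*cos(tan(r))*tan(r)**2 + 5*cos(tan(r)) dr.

Let u = tan(r), so du = (tan(r)**2 + 1) dr.
Rewriting, the integral becomes 5·∫ cos(u) du = 5·sin(u).
Substituting back, u = tan(r).

5*sin(tan(r)) + C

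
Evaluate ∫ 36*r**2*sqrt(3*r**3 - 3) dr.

8*(3*r**3 - 3)**(3/2)/3 + C

Let u = 3*r**3 - 3, so du = (9*r**2) dr.
Rewriting, the integral becomes 4·∫ √u du = 4·(2/3)u^(3/2).
Substituting back, u = 3*r**3 - 3.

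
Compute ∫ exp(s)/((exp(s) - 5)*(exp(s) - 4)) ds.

Let u = e^s, du = e^s ds.
The integral becomes ∫ du/((u-4)(u-5)); decompose into partial fractions.

log(exp(s) - 5) - log(exp(s) - 4) + C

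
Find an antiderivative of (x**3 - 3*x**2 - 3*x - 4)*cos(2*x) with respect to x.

Use integration by parts with u = x**3 - 3*x**2 - 3*x - 4, dv = cos(2*x) dx, so v = sin(2*x)/2.
Apply parts 3 times (tabular method): alternate signs, differentiate u down to 0, integrate dv up.

x**3*sin(2*x)/2 - 3*x**2*sin(2*x)/2 + 3*x**2*cos(2*x)/4 - 9*x*sin(2*x)/4 - 3*x*cos(2*x)/2 - 5*sin(2*x)/4 - 9*cos(2*x)/8 + C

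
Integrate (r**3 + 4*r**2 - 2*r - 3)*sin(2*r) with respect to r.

Use integration by parts with u = r**3 + 4*r**2 - 2*r - 3, dv = sin(2*r) dr, so v = -cos(2*r)/2.
Apply parts 3 times (tabular method): alternate signs, differentiate u down to 0, integrate dv up.

-r**3*cos(2*r)/2 + 3*r**2*sin(2*r)/4 - 2*r**2*cos(2*r) + 2*r*sin(2*r) + 7*r*cos(2*r)/4 - 7*sin(2*r)/8 + 5*cos(2*r)/2 + C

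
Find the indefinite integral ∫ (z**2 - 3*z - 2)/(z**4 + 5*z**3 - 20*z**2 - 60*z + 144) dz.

Factor the denominator: (z - 3)*(z - 2)*(z + 4)*(z + 6).
Partial-fraction decomposition: -13/(36*(z + 6)) + 13/(42*(z + 4)) + 1/(12*(z - 2)) - 2/(63*(z - 3)).
Integrate each term: A/(z−a) contributes A·log|z−a|.

-2*log(z - 3)/63 + log(z - 2)/12 + 13*log(z + 4)/42 - 13*log(z + 6)/36 + C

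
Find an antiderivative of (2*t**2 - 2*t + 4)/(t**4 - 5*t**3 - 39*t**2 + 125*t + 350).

11*log(t - 7)/27 - 11*log(t - 5)/35 + 16*log(t + 2)/189 - 8*log(t + 5)/45 + C

Factor the denominator: (t - 7)*(t - 5)*(t + 2)*(t + 5).
Partial-fraction decomposition: -8/(45*(t + 5)) + 16/(189*(t + 2)) - 11/(35*(t - 5)) + 11/(27*(t - 7)).
Integrate each term: A/(t−a) contributes A·log|t−a|.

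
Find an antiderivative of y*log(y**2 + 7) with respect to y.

Let u = y**2 + 7, so du = (2*y) dy.
The integral becomes (1/2)·∫ log(u) du; integrate by parts with u′=log(u), dv′=du.

y**2*log(y**2 + 7)/2 - y**2/2 + 7*log(y**2 + 7)/2 + C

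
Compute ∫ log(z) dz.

z*log(z) - z + C

Use integration by parts with u = log(z), dv = dz.
Then du = 1/z dz and v = z.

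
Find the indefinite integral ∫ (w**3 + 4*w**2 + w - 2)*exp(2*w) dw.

Use integration by parts with u = w**3 + 4*w**2 + w - 2, dv = exp(2*w) dw, so v = exp(2*w)/2.
Apply parts 3 times (tabular method): alternate signs, differentiate u down to 0, integrate dv up.

(4*w**3 + 10*w**2 - 6*w - 5)*exp(2*w)/8 + C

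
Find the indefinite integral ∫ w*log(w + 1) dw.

w**2*log(w + 1)/2 - w**2/4 + w/2 - log(w + 1)/2 + C

Use integration by parts with u = log(w + 1), dv = w dw.
Then du = 1/(w + 1) dw and v = w**2/2.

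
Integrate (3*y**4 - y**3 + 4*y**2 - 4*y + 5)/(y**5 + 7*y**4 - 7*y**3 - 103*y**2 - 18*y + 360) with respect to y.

35*log(y - 3)/48 - 53*log(y - 2)/210 + 323*log(y + 3)/60 - 131*log(y + 4)/6 + 2125*log(y + 5)/112 + C

Factor the denominator: (y - 3)*(y - 2)*(y + 3)*(y + 4)*(y + 5).
Partial-fraction decomposition: 2125/(112*(y + 5)) - 131/(6*(y + 4)) + 323/(60*(y + 3)) - 53/(210*(y - 2)) + 35/(48*(y - 3)).
Integrate each term: A/(y−a) contributes A·log|y−a|.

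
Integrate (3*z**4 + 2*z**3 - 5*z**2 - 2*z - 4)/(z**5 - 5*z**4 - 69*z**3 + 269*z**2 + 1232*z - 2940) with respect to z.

Factor the denominator: (z - 7)**2*(z - 2)*(z + 5)*(z + 6).
Partial-fraction decomposition: 821/(338*(z + 6)) - 251/(168*(z + 5)) + 9/(350*(z - 2)) + 206789/(101400*(z - 7)) + 1271/(130*(z - 7)**2).
Integrate each term; A/(z−a) gives A·log|z−a|; A/(z−a)² gives −A/(z−a).

206789*log(z - 7)/101400 + 9*log(z - 2)/350 - 251*log(z + 5)/168 + 821*log(z + 6)/338 - 1271/(130*z - 910) + C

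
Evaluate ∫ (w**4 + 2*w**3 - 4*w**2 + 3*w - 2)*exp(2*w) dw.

Use integration by parts with u = w**4 + 2*w**3 - 4*w**2 + 3*w - 2, dv = exp(2*w) dw, so v = exp(2*w)/2.
Apply parts 4 times (tabular method): alternate signs, differentiate u down to 0, integrate dv up.

(2*w**4 - 8*w**2 + 14*w - 11)*exp(2*w)/4 + C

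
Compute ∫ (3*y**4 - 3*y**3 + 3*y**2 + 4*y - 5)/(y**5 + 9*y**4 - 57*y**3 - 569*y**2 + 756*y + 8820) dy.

259*log(y - 6)/156 - 265*log(y - 5)/264 + 4615*log(y + 6)/132 - 10177*log(y + 7)/312 + 107/(2*y + 14) + C

Factor the denominator: (y - 6)*(y - 5)*(y + 6)*(y + 7)**2.
Partial-fraction decomposition: -10177/(312*(y + 7)) - 107/(2*(y + 7)**2) + 4615/(132*(y + 6)) - 265/(264*(y - 5)) + 259/(156*(y - 6)).
Integrate each term; A/(y−a) gives A·log|y−a|; A/(y−a)² gives −A/(y−a).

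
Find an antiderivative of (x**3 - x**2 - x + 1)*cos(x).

Use integration by parts with u = x**3 - x**2 - x + 1, dv = cos(x) dx, so v = sin(x).
Apply parts 3 times (tabular method): alternate signs, differentiate u down to 0, integrate dv up.

x**3*sin(x) - x**2*sin(x) + 3*x**2*cos(x) - 7*x*sin(x) - 2*x*cos(x) + 3*sin(x) - 7*cos(x) + C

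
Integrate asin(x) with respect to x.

Use integration by parts with u = arcsin(x), dv = dx.
Then du = 1/sqrt(-x**2 + 1) dx.

x*asin(x) + sqrt(-x**2 + 1) + C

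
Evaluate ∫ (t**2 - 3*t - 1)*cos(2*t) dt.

Use integration by parts with u = t**2 - 3*t - 1, dv = cos(2*t) dt, so v = sin(2*t)/2.
Apply parts 2 times (tabular method): alternate signs, differentiate u down to 0, integrate dv up.

t**2*sin(2*t)/2 - 3*t*sin(2*t)/2 + t*cos(2*t)/2 - 3*sin(2*t)/4 - 3*cos(2*t)/4 + C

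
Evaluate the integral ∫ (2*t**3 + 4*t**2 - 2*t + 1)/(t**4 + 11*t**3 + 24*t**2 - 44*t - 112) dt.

Factor the denominator: (t - 2)*(t + 2)*(t + 4)*(t + 7).
Partial-fraction decomposition: 95/(27*(t + 7)) - 55/(36*(t + 4)) - 1/(8*(t + 2)) + 29/(216*(t - 2)).
Integrate each term: A/(t−a) contributes A·log|t−a|.

29*log(t - 2)/216 - log(t + 2)/8 - 55*log(t + 4)/36 + 95*log(t + 7)/27 + C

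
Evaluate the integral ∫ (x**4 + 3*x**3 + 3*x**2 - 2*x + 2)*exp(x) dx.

Use integration by parts with u = x**4 + 3*x**3 + 3*x**2 - 2*x + 2, dv = exp(x) dx, so v = exp(x).
Apply parts 4 times (tabular method): alternate signs, differentiate u down to 0, integrate dv up.

(x**4 - x**3 + 6*x**2 - 14*x + 16)*exp(x) + C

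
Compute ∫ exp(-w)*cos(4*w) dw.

4*exp(-w)*sin(4*w)/17 - exp(-w)*cos(4*w)/17 + C

Let I denote the integral. Integrate by parts with u = cos(4*w), dv = exp(-w) dw, so v = -exp(-w): I = -exp(-w)*cos(4*w) − 4·∫ exp(-w)*sin(4*w) dw.
Apply parts again with u = sin(4*w), dv = exp(-w) dw: ∫ exp(-w)*sin(4*w) dw = -exp(-w)*sin(4*w) + 4·I. Substituting back brings back I: I = 4*exp(-w)*sin(4*w) - exp(-w)*cos(4*w) − 16·I.
Solving for I: (1 + 16)·I equals the remaining terms, so I = (1/17)·(4*exp(-w)*sin(4*w) - exp(-w)*cos(4*w)).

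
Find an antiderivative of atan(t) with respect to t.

Use integration by parts with u = arctan(t), dv = dt.
Then du = 1/(t**2 + 1) dt.

t*atan(t) - log(t**2 + 1)/2 + C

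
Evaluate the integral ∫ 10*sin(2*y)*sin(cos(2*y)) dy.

5*cos(cos(2*y)) + C

Let u = cos(2*y), so du = (-2*sin(2*y)) dy.
Rewriting, the integral becomes -5·∫ sin(u) du = -5·-cos(u).
Substituting back, u = cos(2*y).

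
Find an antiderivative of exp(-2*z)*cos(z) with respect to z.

Let I denote the integral. Integrate by parts with u = cos(z), dv = exp(-2*z) dz, so v = -exp(-2*z)/2: I = -exp(-2*z)*cos(z)/2 − (1/2)·∫ exp(-2*z)*sin(z) dz.
Apply parts again with u = sin(z), dv = exp(-2*z) dz: ∫ exp(-2*z)*sin(z) dz = -exp(-2*z)*sin(z)/2 + (1/2)·I. Substituting back brings back I: I = exp(-2*z)*sin(z)/4 - exp(-2*z)*cos(z)/2 − (1/4)·I.
Solving for I: (1 + 1/4)·I equals the remaining terms, so I = (4/5)·(exp(-2*z)*sin(z)/4 - exp(-2*z)*cos(z)/2).

exp(-2*z)*sin(z)/5 - 2*exp(-2*z)*cos(z)/5 + C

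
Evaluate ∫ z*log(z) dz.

Use integration by parts with u = log(z), dv = z dz.
Then du = 1/z dz and v = z**2/2.

z**2*log(z)/2 - z**2/4 + C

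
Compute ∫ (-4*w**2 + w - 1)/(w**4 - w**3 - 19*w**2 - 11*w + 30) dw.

Factor the denominator: (w - 5)*(w - 1)*(w + 2)*(w + 3).
Partial-fraction decomposition: 5/(4*(w + 3)) - 19/(21*(w + 2)) + 1/(12*(w - 1)) - 3/(7*(w - 5)).
Integrate each term: A/(w−a) contributes A·log|w−a|.

-3*log(w - 5)/7 + log(w - 1)/12 - 19*log(w + 2)/21 + 5*log(w + 3)/4 + C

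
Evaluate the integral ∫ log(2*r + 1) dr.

Use integration by parts with u = log(2*r + 1), dv = dr.
Then du = 2/(2*r + 1) dr and v = r.

r*log(2*r + 1) - r + log(2*r + 1)/2 + C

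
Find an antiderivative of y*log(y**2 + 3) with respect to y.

y**2*log(y**2 + 3)/2 - y**2/2 + 3*log(y**2 + 3)/2 + C

Let u = y**2 + 3, so du = (2*y) dy.
The integral becomes (1/2)·∫ log(u) du; integrate by parts with u′=log(u), dv′=du.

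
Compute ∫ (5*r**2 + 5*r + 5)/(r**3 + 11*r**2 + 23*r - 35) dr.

5*log(r - 1)/16 - 35*log(r + 5)/4 + 215*log(r + 7)/16 + C

Factor the denominator: (r - 1)*(r + 5)*(r + 7).
Partial-fraction decomposition: 215/(16*(r + 7)) - 35/(4*(r + 5)) + 5/(16*(r - 1)).
Integrate each term: A/(r−a) contributes A·log|r−a|.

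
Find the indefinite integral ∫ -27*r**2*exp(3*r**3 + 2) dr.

Let u = 3*r**3 + 2, so du = (9*r**2) dr.
Rewriting, the integral becomes -3·∫ e^u du = -3·e^u.
Substituting back, u = 3*r**3 + 2.

-3*exp(3*r**3 + 2) + C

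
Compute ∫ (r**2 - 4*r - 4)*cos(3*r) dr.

r**2*sin(3*r)/3 - 4*r*sin(3*r)/3 + 2*r*cos(3*r)/9 - 38*sin(3*r)/27 - 4*cos(3*r)/9 + C

Use integration by parts with u = r**2 - 4*r - 4, dv = cos(3*r) dr, so v = sin(3*r)/3.
Apply parts 2 times (tabular method): alternate signs, differentiate u down to 0, integrate dv up.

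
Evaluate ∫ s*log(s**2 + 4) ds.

s**2*log(s**2 + 4)/2 - s**2/2 + 2*log(s**2 + 4) + C

Let u = s**2 + 4, so du = (2*s) ds.
The integral becomes (1/2)·∫ log(u) du; integrate by parts with u′=log(u), dv′=du.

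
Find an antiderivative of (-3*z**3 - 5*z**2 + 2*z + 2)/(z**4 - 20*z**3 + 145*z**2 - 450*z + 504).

Factor the denominator: (z - 7)*(z - 6)*(z - 4)*(z - 3).
Partial-fraction decomposition: 59/(6*(z - 3)) - 131/(3*(z - 4)) + 407/(3*(z - 6)) - 629/(6*(z - 7)).
Integrate each term: A/(z−a) contributes A·log|z−a|.

-629*log(z - 7)/6 + 407*log(z - 6)/3 - 131*log(z - 4)/3 + 59*log(z - 3)/6 + C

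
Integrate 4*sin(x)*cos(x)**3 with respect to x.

-cos(x)**4 + C

Let u = cos(x), so du = (-sin(x)) dx.
Rewriting, the integral becomes -4·∫ u^3 du = -4·u^4/4.
Substituting back, u = cos(x).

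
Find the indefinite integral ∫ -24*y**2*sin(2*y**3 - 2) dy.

Let u = 2*y**3 - 2, so du = (6*y**2) dy.
Rewriting, the integral becomes -4·∫ sin(u) du = -4·-cos(u).
Substituting back, u = 2*y**3 - 2.

4*cos(2*y**3 - 2) + C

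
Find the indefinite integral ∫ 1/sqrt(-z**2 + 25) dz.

Substitute z = 5·sin(θ), so dz = 5·cos(θ) dθ and the radical becomes sqrt(-z**2 + 25) = 5·cos(θ) by the Pythagorean identity.
Integrate the resulting trig expression in θ, then back-substitute θ = asin(z/5), sin(θ) = z/5, cos(θ) = sqrt(-z**2 + 25)/5 (absorbing any constant into C).

asin(z/5) + C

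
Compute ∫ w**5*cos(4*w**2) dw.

w**4*sin(4*w**2)/8 + w**2*cos(4*w**2)/16 - sin(4*w**2)/64 + C

Let u = w², du = 2w dw; rewrite as (1/2)∫ u^2·cos(4u) du.
Now integrate by parts 2 times.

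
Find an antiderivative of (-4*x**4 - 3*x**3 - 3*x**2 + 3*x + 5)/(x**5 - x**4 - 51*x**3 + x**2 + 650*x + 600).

Factor the denominator: (x - 6)*(x - 5)*(x + 1)*(x + 4)*(x + 5).
Partial-fraction decomposition: -221/(44*(x + 5)) + 887/(270*(x + 4)) - 1/(252*(x + 1)) + 293/(54*(x - 5)) - 5917/(770*(x - 6)).
Integrate each term: A/(x−a) contributes A·log|x−a|.

-5917*log(x - 6)/770 + 293*log(x - 5)/54 - log(x + 1)/252 + 887*log(x + 4)/270 - 221*log(x + 5)/44 + C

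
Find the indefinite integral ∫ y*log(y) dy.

Use integration by parts with u = log(y), dv = y dy.
Then du = 1/y dy and v = y**2/2.

y**2*log(y)/2 - y**2/4 + C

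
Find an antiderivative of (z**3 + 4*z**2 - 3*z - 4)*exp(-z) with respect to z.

(-z**3 - 7*z**2 - 11*z - 7)*exp(-z) + C

Use integration by parts with u = z**3 + 4*z**2 - 3*z - 4, dv = exp(-z) dz, so v = -exp(-z).
Apply parts 3 times (tabular method): alternate signs, differentiate u down to 0, integrate dv up.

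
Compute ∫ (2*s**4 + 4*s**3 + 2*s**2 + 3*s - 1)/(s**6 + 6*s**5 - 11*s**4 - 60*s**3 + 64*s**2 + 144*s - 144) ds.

69*log(s - 2)/6400 + 5*log(s - 1)/42 - log(s + 2)/192 + 31*log(s + 3)/150 - 1781*log(s + 6)/5376 - 77/(160*s - 320) + C

Factor the denominator: (s - 2)**2*(s - 1)*(s + 2)*(s + 3)*(s + 6).
Partial-fraction decomposition: -1781/(5376*(s + 6)) + 31/(150*(s + 3)) - 1/(192*(s + 2)) + 5/(42*(s - 1)) + 69/(6400*(s - 2)) + 77/(160*(s - 2)**2).
Integrate each term; A/(s−a) gives A·log|s−a|; A/(s−a)² gives −A/(s−a).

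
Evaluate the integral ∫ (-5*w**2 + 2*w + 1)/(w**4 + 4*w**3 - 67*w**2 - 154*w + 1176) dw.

-167*log(w - 6)/338 + 71*log(w - 4)/242 + 4104*log(w + 7)/20449 + 258/(143*w + 1001) + C

Factor the denominator: (w - 6)*(w - 4)*(w + 7)**2.
Partial-fraction decomposition: 4104/(20449*(w + 7)) - 258/(143*(w + 7)**2) + 71/(242*(w - 4)) - 167/(338*(w - 6)).
Integrate each term; A/(w−a) gives A·log|w−a|; A/(w−a)² gives −A/(w−a).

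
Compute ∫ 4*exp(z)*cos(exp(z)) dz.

4*sin(exp(z)) + C

Let u = exp(z), so du = (exp(z)) dz.
Rewriting, the integral becomes 4·∫ cos(u) du = 4·sin(u).
Substituting back, u = exp(z).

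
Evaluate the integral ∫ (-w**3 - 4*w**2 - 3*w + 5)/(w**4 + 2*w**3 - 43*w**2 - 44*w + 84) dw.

-373*log(w - 6)/520 - 173*log(w + 7)/520 + log(w**2 + w - 2)/40 + C

Factor the denominator: (w - 6)*(w - 1)*(w + 2)*(w + 7).
Partial-fraction decomposition: -173/(520*(w + 7)) + 1/(40*(w + 2)) + 1/(40*(w - 1)) - 373/(520*(w - 6)).
Integrate each term: A/(w−a) contributes A·log|w−a|.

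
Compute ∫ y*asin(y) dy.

y**2*asin(y)/2 + y*sqrt(-y**2 + 1)/4 - asin(y)/4 + C

Use integration by parts with u = arcsin(y), dv = y dy.
Then du = 1/sqrt(-y**2 + 1) dy.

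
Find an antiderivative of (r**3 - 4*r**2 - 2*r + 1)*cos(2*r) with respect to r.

r**3*sin(2*r)/2 - 2*r**2*sin(2*r) + 3*r**2*cos(2*r)/4 - 7*r*sin(2*r)/4 - 2*r*cos(2*r) + 3*sin(2*r)/2 - 7*cos(2*r)/8 + C

Use integration by parts with u = r**3 - 4*r**2 - 2*r + 1, dv = cos(2*r) dr, so v = sin(2*r)/2.
Apply parts 3 times (tabular method): alternate signs, differentiate u down to 0, integrate dv up.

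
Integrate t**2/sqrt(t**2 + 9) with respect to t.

t*sqrt(t**2 + 9)/2 - 9*log(t + sqrt(t**2 + 9))/2 + C

Substitute t = 3·tan(θ), so dt = 3·sec(θ)^2 dθ and the radical becomes sqrt(t**2 + 9) = 3·sec(θ) by the Pythagorean identity.
Integrate the resulting trig expression in θ, then back-substitute tan(θ) = t/3, sec(θ) = sqrt(t**2 + 9)/3 (absorbing any constant into C).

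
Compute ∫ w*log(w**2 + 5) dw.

Let u = w**2 + 5, so du = (2*w) dw.
The integral becomes (1/2)·∫ log(u) du; integrate by parts with u′=log(u), dv′=du.

w**2*log(w**2 + 5)/2 - w**2/2 + 5*log(w**2 + 5)/2 + C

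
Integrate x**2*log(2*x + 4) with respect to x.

Use integration by parts with u = log(2*x + 4), dv = x**2 dx.
Then du = 2/(2*x + 4) dx and v = x**3/3.

x**3*log(2*x + 4)/3 - x**3/9 + x**2/3 - 4*x/3 + 8*log(x + 2)/3 + C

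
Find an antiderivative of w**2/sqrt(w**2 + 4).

Substitute w = 2·tan(θ), so dw = 2·sec(θ)^2 dθ and the radical becomes sqrt(w**2 + 4) = 2·sec(θ) by the Pythagorean identity.
Integrate the resulting trig expression in θ, then back-substitute tan(θ) = w/2, sec(θ) = sqrt(w**2 + 4)/2 (absorbing any constant into C).

w*sqrt(w**2 + 4)/2 - 2*log(w + sqrt(w**2 + 4)) + C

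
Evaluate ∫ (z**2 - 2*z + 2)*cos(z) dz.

z**2*sin(z) - 2*z*sin(z) + 2*z*cos(z) - 2*cos(z) + C

Use integration by parts with u = z**2 - 2*z + 2, dv = cos(z) dz, so v = sin(z).
Apply parts 2 times (tabular method): alternate signs, differentiate u down to 0, integrate dv up.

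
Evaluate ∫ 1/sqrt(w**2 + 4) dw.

log(w + sqrt(w**2 + 4)) + C

Substitute w = 2·tan(θ), so dw = 2·sec(θ)^2 dθ and the radical becomes sqrt(w**2 + 4) = 2·sec(θ) by the Pythagorean identity.
Integrate the resulting trig expression in θ, then back-substitute tan(θ) = w/2, sec(θ) = sqrt(w**2 + 4)/2 (absorbing any constant into C).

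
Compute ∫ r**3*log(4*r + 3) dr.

Use integration by parts with u = log(4*r + 3), dv = r**3 dr.
Then du = 4/(4*r + 3) dr and v = r**4/4.

r**4*log(4*r + 3)/4 - r**4/16 + r**3/16 - 9*r**2/128 + 27*r/256 - 81*log(4*r + 3)/1024 + C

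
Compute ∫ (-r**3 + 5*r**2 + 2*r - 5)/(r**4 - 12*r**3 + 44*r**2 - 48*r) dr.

5*log(r)/48 - 29*log(r - 6)/48 - 19*log(r - 4)/16 + 11*log(r - 2)/16 + C

Factor the denominator: r*(r - 6)*(r - 4)*(r - 2).
Partial-fraction decomposition: 11/(16*(r - 2)) - 19/(16*(r - 4)) - 29/(48*(r - 6)) + 5/(48*r).
Integrate each term: A/(r−a) contributes A·log|r−a|.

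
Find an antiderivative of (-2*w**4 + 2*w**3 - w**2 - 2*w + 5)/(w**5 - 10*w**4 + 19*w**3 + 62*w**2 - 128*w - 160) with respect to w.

Factor the denominator: (w - 5)*(w - 4)**2*(w + 1)*(w + 2).
Partial-fraction decomposition: -43/(252*(w + 2)) - 1/(75*(w + 1)) + 20437/(900*(w - 4)) + 403/(30*(w - 4)**2) - 515/(21*(w - 5)).
Integrate each term; A/(w−a) gives A·log|w−a|; A/(w−a)² gives −A/(w−a).

-515*log(w - 5)/21 + 20437*log(w - 4)/900 - log(w + 1)/75 - 43*log(w + 2)/252 - 403/(30*w - 120) + C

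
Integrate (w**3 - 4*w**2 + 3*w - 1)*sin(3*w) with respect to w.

Use integration by parts with u = w**3 - 4*w**2 + 3*w - 1, dv = sin(3*w) dw, so v = -cos(3*w)/3.
Apply parts 3 times (tabular method): alternate signs, differentiate u down to 0, integrate dv up.

-w**3*cos(3*w)/3 + w**2*sin(3*w)/3 + 4*w**2*cos(3*w)/3 - 8*w*sin(3*w)/9 - 7*w*cos(3*w)/9 + 7*sin(3*w)/27 + cos(3*w)/27 + C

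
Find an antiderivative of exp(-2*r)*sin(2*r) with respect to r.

Let I denote the integral. Integrate by parts with u = sin(2*r), dv = exp(-2*r) dr, so v = -exp(-2*r)/2: I = -exp(-2*r)*sin(2*r)/2 + ∫ exp(-2*r)*cos(2*r) dr.
Apply parts again with u = cos(2*r), dv = exp(-2*r) dr: ∫ exp(-2*r)*cos(2*r) dr = -exp(-2*r)*cos(2*r)/2 − I. Substituting back brings back I: I = -exp(-2*r)*sin(2*r)/2 - exp(-2*r)*cos(2*r)/2 − I.
Solving for I: (1 + 1)·I equals the remaining terms, so I = (1/2)·(-exp(-2*r)*sin(2*r)/2 - exp(-2*r)*cos(2*r)/2).

-exp(-2*r)*sin(2*r)/4 - exp(-2*r)*cos(2*r)/4 + C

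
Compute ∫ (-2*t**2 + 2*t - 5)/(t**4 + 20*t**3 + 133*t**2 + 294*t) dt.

-5*log(t)/294 + 89*log(t + 6)/6 - 726*log(t + 7)/49 + 117/(7*t + 49) + C

Factor the denominator: t*(t + 6)*(t + 7)**2.
Partial-fraction decomposition: -726/(49*(t + 7)) - 117/(7*(t + 7)**2) + 89/(6*(t + 6)) - 5/(294*t).
Integrate each term; A/(t−a) gives A·log|t−a|; A/(t−a)² gives −A/(t−a).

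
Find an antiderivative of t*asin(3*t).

Use integration by parts with u = arcsin(3*t), dv = t dt.
Then du = 3/sqrt(-9*t**2 + 1) dt.

t**2*asin(3*t)/2 + t*sqrt(-9*t**2 + 1)/12 - asin(3*t)/36 + C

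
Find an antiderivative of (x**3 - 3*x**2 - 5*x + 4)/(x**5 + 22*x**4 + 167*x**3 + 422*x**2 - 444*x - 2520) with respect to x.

Factor the denominator: (x - 2)*(x + 5)*(x + 6)**2*(x + 7).
Partial-fraction decomposition: -451/(18*(x + 7)) + 411/(32*(x + 6)) - 145/(4*(x + 6)**2) + 171/(14*(x + 5)) - 5/(2016*(x - 2)).
Integrate each term; A/(x−a) gives A·log|x−a|; A/(x−a)² gives −A/(x−a).

-5*log(x - 2)/2016 + 171*log(x + 5)/14 + 411*log(x + 6)/32 - 451*log(x + 7)/18 + 145/(4*x + 24) + C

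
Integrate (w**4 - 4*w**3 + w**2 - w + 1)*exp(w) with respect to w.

Use integration by parts with u = w**4 - 4*w**3 + w**2 - w + 1, dv = exp(w) dw, so v = exp(w).
Apply parts 4 times (tabular method): alternate signs, differentiate u down to 0, integrate dv up.

(w**4 - 8*w**3 + 25*w**2 - 51*w + 52)*exp(w) + C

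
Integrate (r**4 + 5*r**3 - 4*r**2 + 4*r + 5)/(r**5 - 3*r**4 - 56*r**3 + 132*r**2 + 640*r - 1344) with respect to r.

3953*log(r - 7)/2145 - 533*log(r - 4)/480 + 53*log(r - 2)/480 + 139*log(r + 4)/1056 + 53*log(r + 6)/2080 + C

Factor the denominator: (r - 7)*(r - 4)*(r - 2)*(r + 4)*(r + 6).
Partial-fraction decomposition: 53/(2080*(r + 6)) + 139/(1056*(r + 4)) + 53/(480*(r - 2)) - 533/(480*(r - 4)) + 3953/(2145*(r - 7)).
Integrate each term: A/(r−a) contributes A·log|r−a|.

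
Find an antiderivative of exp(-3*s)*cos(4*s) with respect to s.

4*exp(-3*s)*sin(4*s)/25 - 3*exp(-3*s)*cos(4*s)/25 + C

Let I denote the integral. Integrate by parts with u = cos(4*s), dv = exp(-3*s) ds, so v = -exp(-3*s)/3: I = -exp(-3*s)*cos(4*s)/3 − (4/3)·∫ exp(-3*s)*sin(4*s) ds.
Apply parts again with u = sin(4*s), dv = exp(-3*s) ds: ∫ exp(-3*s)*sin(4*s) ds = -exp(-3*s)*sin(4*s)/3 + (4/3)·I. Substituting back brings back I: I = 4*exp(-3*s)*sin(4*s)/9 - exp(-3*s)*cos(4*s)/3 − (16/9)·I.
Solving for I: (1 + 16/9)·I equals the remaining terms, so I = (9/25)·(4*exp(-3*s)*sin(4*s)/9 - exp(-3*s)*cos(4*s)/3).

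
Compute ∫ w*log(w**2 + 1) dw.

Let u = w**2 + 1, so du = (2*w) dw.
The integral becomes (1/2)·∫ log(u) du; integrate by parts with u′=log(u), dv′=du.

w**2*log(w**2 + 1)/2 - w**2/2 + log(w**2 + 1)/2 + C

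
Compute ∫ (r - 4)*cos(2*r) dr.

Use integration by parts with u = r - 4, dv = cos(2*r) dr, so v = sin(2*r)/2.
Apply parts 1 times (tabular method): alternate signs, differentiate u down to 0, integrate dv up.

r*sin(2*r)/2 - 2*sin(2*r) + cos(2*r)/4 + C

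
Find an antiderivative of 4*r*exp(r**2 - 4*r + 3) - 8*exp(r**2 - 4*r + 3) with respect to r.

2*exp(r**2 - 4*r + 3) + C

Let u = r**2 - 4*r + 3, so du = (2*r - 4) dr.
Rewriting, the integral becomes 2·∫ e^u du = 2·e^u.
Substituting back, u = r**2 - 4*r + 3.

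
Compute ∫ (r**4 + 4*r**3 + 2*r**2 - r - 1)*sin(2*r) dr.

Use integration by parts with u = r**4 + 4*r**3 + 2*r**2 - r - 1, dv = sin(2*r) dr, so v = -cos(2*r)/2.
Apply parts 4 times (tabular method): alternate signs, differentiate u down to 0, integrate dv up.

-r**4*cos(2*r)/2 + r**3*sin(2*r) - 2*r**3*cos(2*r) + 3*r**2*sin(2*r) + r**2*cos(2*r)/2 - r*sin(2*r)/2 + 7*r*cos(2*r)/2 - 7*sin(2*r)/4 + cos(2*r)/4 + C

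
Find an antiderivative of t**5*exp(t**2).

(t**4 - 2*t**2 + 2)*exp(t**2)/2 + C

Let u = t², du = 2t dt; rewrite as (1/2)∫ u^2·exp(1u) du.
Now integrate by parts 2 times.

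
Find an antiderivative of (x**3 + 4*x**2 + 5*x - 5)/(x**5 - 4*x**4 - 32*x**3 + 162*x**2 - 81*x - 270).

245*log(x - 5)/264 - 2381*log(x - 3)/2592 + 7*log(x + 1)/480 - 107*log(x + 6)/4455 + 73/(72*x - 216) + C

Factor the denominator: (x - 5)*(x - 3)**2*(x + 1)*(x + 6).
Partial-fraction decomposition: -107/(4455*(x + 6)) + 7/(480*(x + 1)) - 2381/(2592*(x - 3)) - 73/(72*(x - 3)**2) + 245/(264*(x - 5)).
Integrate each term; A/(x−a) gives A·log|x−a|; A/(x−a)² gives −A/(x−a).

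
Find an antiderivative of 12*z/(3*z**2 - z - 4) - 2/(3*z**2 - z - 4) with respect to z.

Let u = 3*z**2 - z - 4, so du = (6*z - 1) dz.
Rewriting, the integral becomes 2·∫ 1/u du = 2·log(u).
Substituting back, u = 3*z**2 - z - 4.

2*log(3*z**2 - z - 4) + C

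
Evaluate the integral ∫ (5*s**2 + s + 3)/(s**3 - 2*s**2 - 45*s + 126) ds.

Factor the denominator: (s - 6)*(s - 3)*(s + 7).
Partial-fraction decomposition: 241/(130*(s + 7)) - 17/(10*(s - 3)) + 63/(13*(s - 6)).
Integrate each term: A/(s−a) contributes A·log|s−a|.

63*log(s - 6)/13 - 17*log(s - 3)/10 + 241*log(s + 7)/130 + C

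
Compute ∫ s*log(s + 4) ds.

s**2*log(s + 4)/2 - s**2/4 + 2*s - 8*log(s + 4) + C

Use integration by parts with u = log(s + 4), dv = s ds.
Then du = 1/(s + 4) ds and v = s**2/2.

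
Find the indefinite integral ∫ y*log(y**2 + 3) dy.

y**2*log(y**2 + 3)/2 - y**2/2 + 3*log(y**2 + 3)/2 + C

Let u = y**2 + 3, so du = (2*y) dy.
The integral becomes (1/2)·∫ log(u) du; integrate by parts with u′=log(u), dv′=du.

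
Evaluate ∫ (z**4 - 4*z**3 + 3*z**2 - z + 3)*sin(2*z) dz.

Use integration by parts with u = z**4 - 4*z**3 + 3*z**2 - z + 3, dv = sin(2*z) dz, so v = -cos(2*z)/2.
Apply parts 4 times (tabular method): alternate signs, differentiate u down to 0, integrate dv up.

-z**4*cos(2*z)/2 + z**3*sin(2*z) + 2*z**3*cos(2*z) - 3*z**2*sin(2*z) - 5*z*cos(2*z)/2 + 5*sin(2*z)/4 - 3*cos(2*z)/2 + C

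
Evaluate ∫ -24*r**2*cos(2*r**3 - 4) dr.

Let u = 2*r**3 - 4, so du = (6*r**2) dr.
Rewriting, the integral becomes -4·∫ cos(u) du = -4·sin(u).
Substituting back, u = 2*r**3 - 4.

-4*sin(2*r**3 - 4) + C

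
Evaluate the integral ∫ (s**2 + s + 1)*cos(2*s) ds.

Use integration by parts with u = s**2 + s + 1, dv = cos(2*s) ds, so v = sin(2*s)/2.
Apply parts 2 times (tabular method): alternate signs, differentiate u down to 0, integrate dv up.

s**2*sin(2*s)/2 + s*sin(2*s)/2 + s*cos(2*s)/2 + sin(2*s)/4 + cos(2*s)/4 + C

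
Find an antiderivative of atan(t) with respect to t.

t*atan(t) - log(t**2 + 1)/2 + C

Use integration by parts with u = arctan(t), dv = dt.
Then du = 1/(t**2 + 1) dt.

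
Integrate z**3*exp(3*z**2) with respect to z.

Let u = z², du = 2z dz; rewrite as (1/2)∫ u^1·exp(3u) du.
Now integrate by parts 1 time.

(3*z**2 - 1)*exp(3*z**2)/18 + C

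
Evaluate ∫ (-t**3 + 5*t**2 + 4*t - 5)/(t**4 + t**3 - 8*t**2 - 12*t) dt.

5*log(t)/12 + log(t - 3)/3 - 7*log(t + 2)/4 - 3/(2*t + 4) + C

Factor the denominator: t*(t - 3)*(t + 2)**2.
Partial-fraction decomposition: -7/(4*(t + 2)) + 3/(2*(t + 2)**2) + 1/(3*(t - 3)) + 5/(12*t).
Integrate each term; A/(t−a) gives A·log|t−a|; A/(t−a)² gives −A/(t−a).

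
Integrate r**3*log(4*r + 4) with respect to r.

r**4*log(4*r + 4)/4 - r**4/16 + r**3/12 - r**2/8 + r/4 - log(r + 1)/4 + C

Use integration by parts with u = log(4*r + 4), dv = r**3 dr.
Then du = 4/(4*r + 4) dr and v = r**4/4.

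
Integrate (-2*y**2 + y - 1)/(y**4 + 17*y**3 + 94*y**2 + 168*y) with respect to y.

Factor the denominator: y*(y + 4)*(y + 6)*(y + 7).
Partial-fraction decomposition: 106/(21*(y + 7)) - 79/(12*(y + 6)) + 37/(24*(y + 4)) - 1/(168*y).
Integrate each term: A/(y−a) contributes A·log|y−a|.

-log(y)/168 + 37*log(y + 4)/24 - 79*log(y + 6)/12 + 106*log(y + 7)/21 + C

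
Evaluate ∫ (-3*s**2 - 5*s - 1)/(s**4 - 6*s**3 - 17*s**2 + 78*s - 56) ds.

-61*log(s - 7)/110 + 23*log(s - 2)/30 - 3*log(s - 1)/10 + 29*log(s + 4)/330 + C

Factor the denominator: (s - 7)*(s - 2)*(s - 1)*(s + 4).
Partial-fraction decomposition: 29/(330*(s + 4)) - 3/(10*(s - 1)) + 23/(30*(s - 2)) - 61/(110*(s - 7)).
Integrate each term: A/(s−a) contributes A·log|s−a|.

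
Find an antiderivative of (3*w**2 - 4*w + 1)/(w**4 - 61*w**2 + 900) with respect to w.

85*log(w - 6)/132 - 28*log(w - 5)/55 + 48*log(w + 5)/55 - 133*log(w + 6)/132 + C

Factor the denominator: (w - 6)*(w - 5)*(w + 5)*(w + 6).
Partial-fraction decomposition: -133/(132*(w + 6)) + 48/(55*(w + 5)) - 28/(55*(w - 5)) + 85/(132*(w - 6)).
Integrate each term: A/(w−a) contributes A·log|w−a|.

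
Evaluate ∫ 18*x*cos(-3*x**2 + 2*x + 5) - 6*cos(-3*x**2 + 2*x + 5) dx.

Let u = 3*x**2 - 2*x - 5, so du = (6*x - 2) dx.
Rewriting, the integral becomes 3·∫ cos(u) du = 3·sin(u).
Substituting back, u = 3*x**2 - 2*x - 5.

-3*sin(-3*x**2 + 2*x + 5) + C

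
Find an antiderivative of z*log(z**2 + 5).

Let u = z**2 + 5, so du = (2*z) dz.
The integral becomes (1/2)·∫ log(u) du; integrate by parts with u′=log(u), dv′=du.

z**2*log(z**2 + 5)/2 - z**2/2 + 5*log(z**2 + 5)/2 + C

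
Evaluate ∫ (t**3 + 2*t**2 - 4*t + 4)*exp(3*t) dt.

(9*t**3 + 9*t**2 - 42*t + 50)*exp(3*t)/27 + C

Use integration by parts with u = t**3 + 2*t**2 - 4*t + 4, dv = exp(3*t) dt, so v = exp(3*t)/3.
Apply parts 3 times (tabular method): alternate signs, differentiate u down to 0, integrate dv up.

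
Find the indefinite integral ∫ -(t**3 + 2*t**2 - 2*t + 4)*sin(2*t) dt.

t**3*cos(2*t)/2 - 3*t**2*sin(2*t)/4 + t**2*cos(2*t) - t*sin(2*t) - 7*t*cos(2*t)/4 + 7*sin(2*t)/8 + 3*cos(2*t)/2 + C

Use integration by parts with u = t**3 + 2*t**2 - 2*t + 4, dv = -sin(2*t) dt, so v = cos(2*t)/2.
Apply parts 3 times (tabular method): alternate signs, differentiate u down to 0, integrate dv up.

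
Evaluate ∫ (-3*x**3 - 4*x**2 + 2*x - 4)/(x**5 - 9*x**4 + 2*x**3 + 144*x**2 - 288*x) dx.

Factor the denominator: x*(x - 6)*(x - 4)*(x - 3)*(x + 4).
Partial-fraction decomposition: 29/(560*(x + 4)) - 115/(63*(x - 3)) + 63/(16*(x - 4)) - 98/(45*(x - 6)) + 1/(72*x).
Integrate each term: A/(x−a) contributes A·log|x−a|.

log(x)/72 - 98*log(x - 6)/45 + 63*log(x - 4)/16 - 115*log(x - 3)/63 + 29*log(x + 4)/560 + C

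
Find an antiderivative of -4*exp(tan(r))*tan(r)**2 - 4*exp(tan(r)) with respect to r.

Let u = tan(r), so du = (tan(r)**2 + 1) dr.
Rewriting, the integral becomes -4·∫ e^u du = -4·e^u.
Substituting back, u = tan(r).

-4*exp(tan(r)) + C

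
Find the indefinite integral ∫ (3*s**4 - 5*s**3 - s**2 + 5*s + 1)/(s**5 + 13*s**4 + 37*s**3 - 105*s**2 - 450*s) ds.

-log(s)/450 + 115*log(s - 3)/1728 - 140577*log(s + 5)/1600 + 4903*log(s + 6)/54 - 2451/(40*s + 200) + C

Factor the denominator: s*(s - 3)*(s + 5)**2*(s + 6).
Partial-fraction decomposition: 4903/(54*(s + 6)) - 140577/(1600*(s + 5)) + 2451/(40*(s + 5)**2) + 115/(1728*(s - 3)) - 1/(450*s).
Integrate each term; A/(s−a) gives A·log|s−a|; A/(s−a)² gives −A/(s−a).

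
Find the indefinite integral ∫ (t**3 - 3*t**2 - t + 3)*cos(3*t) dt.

Use integration by parts with u = t**3 - 3*t**2 - t + 3, dv = cos(3*t) dt, so v = sin(3*t)/3.
Apply parts 3 times (tabular method): alternate signs, differentiate u down to 0, integrate dv up.

t**3*sin(3*t)/3 - t**2*sin(3*t) + t**2*cos(3*t)/3 - 5*t*sin(3*t)/9 - 2*t*cos(3*t)/3 + 11*sin(3*t)/9 - 5*cos(3*t)/27 + C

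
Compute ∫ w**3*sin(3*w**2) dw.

Let u = w², du = 2w dw; rewrite as (1/2)∫ u^1·sin(3u) du.
Now integrate by parts 1 time.

-w**2*cos(3*w**2)/6 + sin(3*w**2)/18 + C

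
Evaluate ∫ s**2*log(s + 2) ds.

Use integration by parts with u = log(s + 2), dv = s**2 ds.
Then du = 1/(s + 2) ds and v = s**3/3.

s**3*log(s + 2)/3 - s**3/9 + s**2/3 - 4*s/3 + 8*log(s + 2)/3 + C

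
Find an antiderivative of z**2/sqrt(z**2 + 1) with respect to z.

Substitute z = tan(θ), so dz = sec(θ)^2 dθ and the radical becomes sqrt(z**2 + 1) = sec(θ) by the Pythagorean identity.
Integrate the resulting trig expression in θ, then back-substitute tan(θ) = z, sec(θ) = sqrt(z**2 + 1) (absorbing any constant into C).

z*sqrt(z**2 + 1)/2 - log(z + sqrt(z**2 + 1))/2 + C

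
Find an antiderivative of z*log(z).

z**2*log(z)/2 - z**2/4 + C

Use integration by parts with u = log(z), dv = z dz.
Then du = 1/z dz and v = z**2/2.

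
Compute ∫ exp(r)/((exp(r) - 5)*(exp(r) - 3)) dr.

log(exp(r) - 5)/2 - log(exp(r) - 3)/2 + C

Let u = e^r, du = e^r dr.
The integral becomes ∫ du/((u-5)(u-3)); decompose into partial fractions.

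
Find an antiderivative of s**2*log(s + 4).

Use integration by parts with u = log(s + 4), dv = s**2 ds.
Then du = 1/(s + 4) ds and v = s**3/3.

s**3*log(s + 4)/3 - s**3/9 + 2*s**2/3 - 16*s/3 + 64*log(s + 4)/3 + C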